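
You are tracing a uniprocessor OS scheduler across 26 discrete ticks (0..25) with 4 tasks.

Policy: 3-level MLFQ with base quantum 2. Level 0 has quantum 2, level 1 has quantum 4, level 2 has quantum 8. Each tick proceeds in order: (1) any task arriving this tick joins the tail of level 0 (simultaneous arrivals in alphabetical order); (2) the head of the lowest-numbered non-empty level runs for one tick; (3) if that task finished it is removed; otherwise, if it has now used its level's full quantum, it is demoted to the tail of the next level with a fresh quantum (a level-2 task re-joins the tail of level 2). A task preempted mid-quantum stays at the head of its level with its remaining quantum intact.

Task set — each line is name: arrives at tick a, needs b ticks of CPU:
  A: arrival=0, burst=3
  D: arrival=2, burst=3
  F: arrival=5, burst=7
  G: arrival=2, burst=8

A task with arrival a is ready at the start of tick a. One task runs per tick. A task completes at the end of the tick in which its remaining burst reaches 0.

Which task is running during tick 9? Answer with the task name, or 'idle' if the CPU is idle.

t=0: L0/L1/L2 = A/-/- → run A
t=1: L0/L1/L2 = A/-/- → run A
t=2: L0/L1/L2 = DG/A/- → run D
t=3: L0/L1/L2 = DG/A/- → run D
t=4: L0/L1/L2 = G/AD/- → run G
t=5: L0/L1/L2 = GF/AD/- → run G
t=6: L0/L1/L2 = F/ADG/- → run F
t=7: L0/L1/L2 = F/ADG/- → run F
t=8: L0/L1/L2 = -/ADGF/- → run A
t=9: L0/L1/L2 = -/DGF/- → run D
t=10: L0/L1/L2 = -/GF/- → run G
t=11: L0/L1/L2 = -/GF/- → run G
t=12: L0/L1/L2 = -/GF/- → run G
t=13: L0/L1/L2 = -/GF/- → run G
t=14: L0/L1/L2 = -/F/G → run F
t=15: L0/L1/L2 = -/F/G → run F
t=16: L0/L1/L2 = -/F/G → run F
t=17: L0/L1/L2 = -/F/G → run F
t=18: L0/L1/L2 = -/-/GF → run G
t=19: L0/L1/L2 = -/-/GF → run G
t=20: L0/L1/L2 = -/-/F → run F
t=21: (idle)
t=22: (idle)
t=23: (idle)
t=24: (idle)
t=25: (idle)

running at tick 9 = D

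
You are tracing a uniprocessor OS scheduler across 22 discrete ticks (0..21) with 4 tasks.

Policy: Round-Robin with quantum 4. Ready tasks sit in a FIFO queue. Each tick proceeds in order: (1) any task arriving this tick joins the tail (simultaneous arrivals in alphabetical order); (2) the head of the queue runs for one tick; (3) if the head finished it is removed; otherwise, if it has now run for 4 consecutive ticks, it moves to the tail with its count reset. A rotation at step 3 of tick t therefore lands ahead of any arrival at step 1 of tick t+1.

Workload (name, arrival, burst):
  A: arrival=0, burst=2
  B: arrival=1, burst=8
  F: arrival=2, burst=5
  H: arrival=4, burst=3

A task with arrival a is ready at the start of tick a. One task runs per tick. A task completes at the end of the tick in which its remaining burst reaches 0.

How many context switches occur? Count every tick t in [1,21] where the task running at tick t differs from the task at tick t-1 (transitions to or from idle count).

t=0: queue=[A] q_used=0 → run A
t=1: queue=[A,B] q_used=1 → run A
t=2: queue=[B,F] q_used=0 → run B
t=3: queue=[B,F] q_used=1 → run B
t=4: queue=[B,F,H] q_used=2 → run B
t=5: queue=[B,F,H] q_used=3 → run B
t=6: queue=[F,H,B] q_used=0 → run F
t=7: queue=[F,H,B] q_used=1 → run F
t=8: queue=[F,H,B] q_used=2 → run F
t=9: queue=[F,H,B] q_used=3 → run F
t=10: queue=[H,B,F] q_used=0 → run H
t=11: queue=[H,B,F] q_used=1 → run H
t=12: queue=[H,B,F] q_used=2 → run H
t=13: queue=[B,F] q_used=0 → run B
t=14: queue=[B,F] q_used=1 → run B
t=15: queue=[B,F] q_used=2 → run B
t=16: queue=[B,F] q_used=3 → run B
t=17: queue=[F] q_used=0 → run F
t=18: (idle)
t=19: (idle)
t=20: (idle)
t=21: (idle)

context switches = 6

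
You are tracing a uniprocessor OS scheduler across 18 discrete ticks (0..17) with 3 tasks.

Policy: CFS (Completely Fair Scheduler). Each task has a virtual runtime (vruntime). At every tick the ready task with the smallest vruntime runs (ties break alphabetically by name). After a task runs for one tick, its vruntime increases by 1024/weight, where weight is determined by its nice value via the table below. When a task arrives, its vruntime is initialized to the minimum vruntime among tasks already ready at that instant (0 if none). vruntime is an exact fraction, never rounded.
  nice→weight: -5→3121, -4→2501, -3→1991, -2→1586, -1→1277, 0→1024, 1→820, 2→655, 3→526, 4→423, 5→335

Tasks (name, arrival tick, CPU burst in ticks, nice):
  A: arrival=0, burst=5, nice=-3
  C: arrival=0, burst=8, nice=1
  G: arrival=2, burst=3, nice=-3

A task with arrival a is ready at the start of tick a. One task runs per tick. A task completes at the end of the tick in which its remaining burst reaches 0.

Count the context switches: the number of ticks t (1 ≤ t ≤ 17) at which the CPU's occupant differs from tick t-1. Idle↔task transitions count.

t=0: vr[A=0 C=0] → run A
t=1: vr[A=1024/1991 C=0] → run C
t=2: vr[A=1024/1991 C=256/205 G=1024/1991] → run A
t=3: vr[A=2048/1991 C=256/205 G=1024/1991] → run G
t=4: vr[A=2048/1991 C=256/205 G=2048/1991] → run A
t=5: vr[A=3072/1991 C=256/205 G=2048/1991] → run G
t=6: vr[A=3072/1991 C=256/205 G=3072/1991] → run C
t=7: vr[A=3072/1991 C=512/205 G=3072/1991] → run A
t=8: vr[A=4096/1991 C=512/205 G=3072/1991] → run G
t=9: vr[A=4096/1991 C=512/205] → run A
t=10: vr[C=512/205] → run C
t=11: vr[C=768/205] → run C
t=12: vr[C=1024/205] → run C
t=13: vr[C=256/41] → run C
t=14: vr[C=1536/205] → run C
t=15: vr[C=1792/205] → run C
t=16: (idle)
t=17: (idle)

context switches = 11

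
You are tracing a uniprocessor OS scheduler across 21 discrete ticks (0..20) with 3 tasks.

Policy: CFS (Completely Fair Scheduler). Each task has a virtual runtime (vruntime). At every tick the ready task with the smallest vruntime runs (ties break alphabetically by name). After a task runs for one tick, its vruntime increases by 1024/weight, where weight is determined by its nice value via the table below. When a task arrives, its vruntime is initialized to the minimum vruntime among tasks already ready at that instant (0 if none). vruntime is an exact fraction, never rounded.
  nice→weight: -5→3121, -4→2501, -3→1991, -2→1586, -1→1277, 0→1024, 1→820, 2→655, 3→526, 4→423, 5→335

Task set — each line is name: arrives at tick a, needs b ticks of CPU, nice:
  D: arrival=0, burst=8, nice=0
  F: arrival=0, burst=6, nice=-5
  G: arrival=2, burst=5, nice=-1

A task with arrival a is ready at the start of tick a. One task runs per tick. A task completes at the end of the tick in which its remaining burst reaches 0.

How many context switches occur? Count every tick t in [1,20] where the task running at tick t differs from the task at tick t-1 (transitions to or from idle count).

context switches = 13

t=0: vr[D=0 F=0] → run D
t=1: vr[D=1 F=0] → run F
t=2: vr[D=1 F=1024/3121 G=1024/3121] → run F
t=3: vr[D=1 F=2048/3121 G=1024/3121] → run G
t=4: vr[D=1 F=2048/3121 G=4503552/3985517] → run F
t=5: vr[D=1 F=3072/3121 G=4503552/3985517] → run F
t=6: vr[D=1 F=4096/3121 G=4503552/3985517] → run D
t=7: vr[D=2 F=4096/3121 G=4503552/3985517] → run G
t=8: vr[D=2 F=4096/3121 G=7699456/3985517] → run F
t=9: vr[D=2 F=5120/3121 G=7699456/3985517] → run F
t=10: vr[D=2 G=7699456/3985517] → run G
t=11: vr[D=2 G=10895360/3985517] → run D
t=12: vr[D=3 G=10895360/3985517] → run G
t=13: vr[D=3 G=14091264/3985517] → run D
t=14: vr[D=4 G=14091264/3985517] → run G
t=15: vr[D=4] → run D
t=16: vr[D=5] → run D
t=17: vr[D=6] → run D
t=18: vr[D=7] → run D
t=19: (idle)
t=20: (idle)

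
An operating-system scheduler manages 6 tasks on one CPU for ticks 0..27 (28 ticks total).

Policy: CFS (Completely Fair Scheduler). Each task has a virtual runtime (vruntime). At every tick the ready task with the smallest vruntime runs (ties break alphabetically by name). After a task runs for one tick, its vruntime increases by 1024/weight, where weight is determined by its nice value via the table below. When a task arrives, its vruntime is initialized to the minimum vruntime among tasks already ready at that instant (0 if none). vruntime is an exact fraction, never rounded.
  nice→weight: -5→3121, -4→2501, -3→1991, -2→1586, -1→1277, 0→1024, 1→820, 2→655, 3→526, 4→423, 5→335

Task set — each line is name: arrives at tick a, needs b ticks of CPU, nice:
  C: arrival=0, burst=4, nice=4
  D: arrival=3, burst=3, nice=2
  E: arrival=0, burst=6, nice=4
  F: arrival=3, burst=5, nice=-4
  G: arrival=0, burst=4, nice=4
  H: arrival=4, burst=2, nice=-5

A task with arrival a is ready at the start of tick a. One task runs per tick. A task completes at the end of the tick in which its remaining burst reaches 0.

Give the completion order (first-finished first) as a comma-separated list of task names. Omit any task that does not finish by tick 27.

completion order = H, F, D, C, G, E

t=0: vr[C=0 E=0 G=0] → run C
t=1: vr[C=1024/423 E=0 G=0] → run E
t=2: vr[C=1024/423 E=1024/423 G=0] → run G
t=3: vr[C=1024/423 D=1024/423 E=1024/423 F=1024/423 G=1024/423] → run C
t=4: vr[C=2048/423 D=1024/423 E=1024/423 F=1024/423 G=1024/423 H=1024/423] → run D
t=5: vr[C=2048/423 D=1103872/277065 E=1024/423 F=1024/423 G=1024/423 H=1024/423] → run E
t=6: vr[C=2048/423 D=1103872/277065 E=2048/423 F=1024/423 G=1024/423 H=1024/423] → run F
t=7: vr[C=2048/423 D=1103872/277065 E=2048/423 F=2994176/1057923 G=1024/423 H=1024/423] → run G
t=8: vr[C=2048/423 D=1103872/277065 E=2048/423 F=2994176/1057923 G=2048/423 H=1024/423] → run H
t=9: vr[C=2048/423 D=1103872/277065 E=2048/423 F=2994176/1057923 G=2048/423 H=3629056/1320183] → run H
t=10: vr[C=2048/423 D=1103872/277065 E=2048/423 F=2994176/1057923 G=2048/423] → run F
t=11: vr[C=2048/423 D=1103872/277065 E=2048/423 F=3427328/1057923 G=2048/423] → run F
t=12: vr[C=2048/423 D=1103872/277065 E=2048/423 F=3860480/1057923 G=2048/423] → run F
t=13: vr[C=2048/423 D=1103872/277065 E=2048/423 F=4293632/1057923 G=2048/423] → run D
t=14: vr[C=2048/423 D=1537024/277065 E=2048/423 F=4293632/1057923 G=2048/423] → run F
t=15: vr[C=2048/423 D=1537024/277065 E=2048/423 G=2048/423] → run C
t=16: vr[C=1024/141 D=1537024/277065 E=2048/423 G=2048/423] → run E
t=17: vr[C=1024/141 D=1537024/277065 E=1024/141 G=2048/423] → run G
t=18: vr[C=1024/141 D=1537024/277065 E=1024/141 G=1024/141] → run D
t=19: vr[C=1024/141 E=1024/141 G=1024/141] → run C
t=20: vr[E=1024/141 G=1024/141] → run E
t=21: vr[E=4096/423 G=1024/141] → run G
t=22: vr[E=4096/423] → run E
t=23: vr[E=5120/423] → run E
t=24: (idle)
t=25: (idle)
t=26: (idle)
t=27: (idle)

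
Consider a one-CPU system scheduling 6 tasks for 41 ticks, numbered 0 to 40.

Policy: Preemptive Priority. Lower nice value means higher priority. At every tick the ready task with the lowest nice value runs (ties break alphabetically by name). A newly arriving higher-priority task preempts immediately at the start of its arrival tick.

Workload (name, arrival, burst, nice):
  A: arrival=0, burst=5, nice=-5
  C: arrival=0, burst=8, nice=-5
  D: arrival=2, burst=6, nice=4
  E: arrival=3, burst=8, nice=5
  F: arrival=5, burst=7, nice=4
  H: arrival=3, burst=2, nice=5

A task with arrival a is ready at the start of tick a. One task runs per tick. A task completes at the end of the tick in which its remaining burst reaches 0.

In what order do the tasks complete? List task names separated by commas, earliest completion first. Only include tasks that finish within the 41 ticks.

completion order = A, C, D, F, E, H

t=0: ready={A,C} → run A
t=1: ready={A,C} → run A
t=2: ready={A,C,D} → run A
t=3: ready={A,C,D,E,H} → run A
t=4: ready={A,C,D,E,H} → run A
t=5: ready={C,D,E,F,H} → run C
t=6: ready={C,D,E,F,H} → run C
t=7: ready={C,D,E,F,H} → run C
t=8: ready={C,D,E,F,H} → run C
t=9: ready={C,D,E,F,H} → run C
t=10: ready={C,D,E,F,H} → run C
t=11: ready={C,D,E,F,H} → run C
t=12: ready={C,D,E,F,H} → run C
t=13: ready={D,E,F,H} → run D
t=14: ready={D,E,F,H} → run D
t=15: ready={D,E,F,H} → run D
t=16: ready={D,E,F,H} → run D
t=17: ready={D,E,F,H} → run D
t=18: ready={D,E,F,H} → run D
t=19: ready={E,F,H} → run F
t=20: ready={E,F,H} → run F
t=21: ready={E,F,H} → run F
t=22: ready={E,F,H} → run F
t=23: ready={E,F,H} → run F
t=24: ready={E,F,H} → run F
t=25: ready={E,F,H} → run F
t=26: ready={E,H} → run E
t=27: ready={E,H} → run E
t=28: ready={E,H} → run E
t=29: ready={E,H} → run E
t=30: ready={E,H} → run E
t=31: ready={E,H} → run E
t=32: ready={E,H} → run E
t=33: ready={E,H} → run E
t=34: ready={H} → run H
t=35: ready={H} → run H
t=36: (idle)
t=37: (idle)
t=38: (idle)
t=39: (idle)
t=40: (idle)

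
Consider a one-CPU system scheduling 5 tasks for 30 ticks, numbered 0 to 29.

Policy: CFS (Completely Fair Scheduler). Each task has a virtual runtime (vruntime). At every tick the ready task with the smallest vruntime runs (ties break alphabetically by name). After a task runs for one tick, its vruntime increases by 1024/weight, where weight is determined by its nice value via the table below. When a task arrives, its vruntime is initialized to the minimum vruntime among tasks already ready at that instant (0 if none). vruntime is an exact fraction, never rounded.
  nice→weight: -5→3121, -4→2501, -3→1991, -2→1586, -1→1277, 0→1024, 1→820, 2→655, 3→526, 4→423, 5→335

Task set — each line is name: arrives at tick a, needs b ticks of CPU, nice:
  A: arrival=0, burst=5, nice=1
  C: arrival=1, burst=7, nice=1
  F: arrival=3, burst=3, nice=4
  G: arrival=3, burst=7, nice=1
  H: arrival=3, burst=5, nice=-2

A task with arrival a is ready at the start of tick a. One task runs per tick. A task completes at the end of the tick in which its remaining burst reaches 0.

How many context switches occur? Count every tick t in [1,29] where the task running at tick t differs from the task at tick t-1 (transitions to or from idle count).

t=0: vr[A=0] → run A
t=1: vr[A=256/205 C=256/205] → run A
t=2: vr[A=512/205 C=256/205] → run C
t=3: vr[A=512/205 C=512/205 F=512/205 G=512/205 H=512/205] → run A
t=4: vr[A=768/205 C=512/205 F=512/205 G=512/205 H=512/205] → run C
t=5: vr[A=768/205 C=768/205 F=512/205 G=512/205 H=512/205] → run F
t=6: vr[A=768/205 C=768/205 F=426496/86715 G=512/205 H=512/205] → run G
t=7: vr[A=768/205 C=768/205 F=426496/86715 G=768/205 H=512/205] → run H
t=8: vr[A=768/205 C=768/205 F=426496/86715 G=768/205 H=510976/162565] → run H
t=9: vr[A=768/205 C=768/205 F=426496/86715 G=768/205 H=615936/162565] → run A
t=10: vr[A=1024/205 C=768/205 F=426496/86715 G=768/205 H=615936/162565] → run C
t=11: vr[A=1024/205 C=1024/205 F=426496/86715 G=768/205 H=615936/162565] → run G
t=12: vr[A=1024/205 C=1024/205 F=426496/86715 G=1024/205 H=615936/162565] → run H
t=13: vr[A=1024/205 C=1024/205 F=426496/86715 G=1024/205 H=720896/162565] → run H
t=14: vr[A=1024/205 C=1024/205 F=426496/86715 G=1024/205 H=825856/162565] → run F
t=15: vr[A=1024/205 C=1024/205 F=636416/86715 G=1024/205 H=825856/162565] → run A
t=16: vr[C=1024/205 F=636416/86715 G=1024/205 H=825856/162565] → run C
t=17: vr[C=256/41 F=636416/86715 G=1024/205 H=825856/162565] → run G
t=18: vr[C=256/41 F=636416/86715 G=256/41 H=825856/162565] → run H
t=19: vr[C=256/41 F=636416/86715 G=256/41] → run C
t=20: vr[C=1536/205 F=636416/86715 G=256/41] → run G
t=21: vr[C=1536/205 F=636416/86715 G=1536/205] → run F
t=22: vr[C=1536/205 G=1536/205] → run C
t=23: vr[C=1792/205 G=1536/205] → run G
t=24: vr[C=1792/205 G=1792/205] → run C
t=25: vr[G=1792/205] → run G
t=26: vr[G=2048/205] → run G
t=27: (idle)
t=28: (idle)
t=29: (idle)

context switches = 23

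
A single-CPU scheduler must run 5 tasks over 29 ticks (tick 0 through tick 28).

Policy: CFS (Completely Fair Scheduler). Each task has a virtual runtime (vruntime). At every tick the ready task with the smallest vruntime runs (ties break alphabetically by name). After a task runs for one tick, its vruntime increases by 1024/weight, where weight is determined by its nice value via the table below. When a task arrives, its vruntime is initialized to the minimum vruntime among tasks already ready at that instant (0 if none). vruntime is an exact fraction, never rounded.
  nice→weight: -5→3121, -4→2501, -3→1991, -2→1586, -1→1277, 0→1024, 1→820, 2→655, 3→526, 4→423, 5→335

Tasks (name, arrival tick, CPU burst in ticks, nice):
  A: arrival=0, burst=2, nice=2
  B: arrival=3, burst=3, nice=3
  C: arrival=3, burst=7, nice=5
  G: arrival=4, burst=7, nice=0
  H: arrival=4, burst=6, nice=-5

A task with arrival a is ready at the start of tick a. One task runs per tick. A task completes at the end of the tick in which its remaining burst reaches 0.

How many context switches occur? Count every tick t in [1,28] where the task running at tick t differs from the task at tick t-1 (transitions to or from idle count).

t=0: vr[A=0] → run A
t=1: vr[A=1024/655] → run A
t=2: (idle)
t=3: vr[B=0 C=0] → run B
t=4: vr[B=512/263 C=0 G=0 H=0] → run C
t=5: vr[B=512/263 C=1024/335 G=0 H=0] → run G
t=6: vr[B=512/263 C=1024/335 G=1 H=0] → run H
t=7: vr[B=512/263 C=1024/335 G=1 H=1024/3121] → run H
t=8: vr[B=512/263 C=1024/335 G=1 H=2048/3121] → run H
t=9: vr[B=512/263 C=1024/335 G=1 H=3072/3121] → run H
t=10: vr[B=512/263 C=1024/335 G=1 H=4096/3121] → run G
t=11: vr[B=512/263 C=1024/335 G=2 H=4096/3121] → run H
t=12: vr[B=512/263 C=1024/335 G=2 H=5120/3121] → run H
t=13: vr[B=512/263 C=1024/335 G=2] → run B
t=14: vr[B=1024/263 C=1024/335 G=2] → run G
t=15: vr[B=1024/263 C=1024/335 G=3] → run G
t=16: vr[B=1024/263 C=1024/335 G=4] → run C
t=17: vr[B=1024/263 C=2048/335 G=4] → run B
t=18: vr[C=2048/335 G=4] → run G
t=19: vr[C=2048/335 G=5] → run G
t=20: vr[C=2048/335 G=6] → run G
t=21: vr[C=2048/335] → run C
t=22: vr[C=3072/335] → run C
t=23: vr[C=4096/335] → run C
t=24: vr[C=1024/67] → run C
t=25: vr[C=6144/335] → run C
t=26: (idle)
t=27: (idle)
t=28: (idle)

context switches = 14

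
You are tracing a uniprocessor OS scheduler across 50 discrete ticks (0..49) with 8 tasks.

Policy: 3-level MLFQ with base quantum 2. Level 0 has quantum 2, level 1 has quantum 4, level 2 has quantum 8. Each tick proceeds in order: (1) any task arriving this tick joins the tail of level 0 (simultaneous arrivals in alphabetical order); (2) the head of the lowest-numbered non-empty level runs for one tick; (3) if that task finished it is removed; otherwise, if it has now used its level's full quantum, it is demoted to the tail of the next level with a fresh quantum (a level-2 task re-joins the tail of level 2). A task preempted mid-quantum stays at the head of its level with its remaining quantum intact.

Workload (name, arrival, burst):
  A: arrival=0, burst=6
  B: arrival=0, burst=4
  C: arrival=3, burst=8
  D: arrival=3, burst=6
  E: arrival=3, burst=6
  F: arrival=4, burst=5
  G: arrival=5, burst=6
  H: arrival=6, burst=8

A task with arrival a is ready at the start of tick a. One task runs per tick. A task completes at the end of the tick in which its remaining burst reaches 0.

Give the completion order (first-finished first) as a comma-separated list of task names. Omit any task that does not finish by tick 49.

completion order = A, B, D, E, F, G, C, H

t=0: L0/L1/L2 = AB/-/- → run A
t=1: L0/L1/L2 = AB/-/- → run A
t=2: L0/L1/L2 = B/A/- → run B
t=3: L0/L1/L2 = BCDE/A/- → run B
t=4: L0/L1/L2 = CDEF/AB/- → run C
t=5: L0/L1/L2 = CDEFG/AB/- → run C
t=6: L0/L1/L2 = DEFGH/ABC/- → run D
t=7: L0/L1/L2 = DEFGH/ABC/- → run D
t=8: L0/L1/L2 = EFGH/ABCD/- → run E
t=9: L0/L1/L2 = EFGH/ABCD/- → run E
t=10: L0/L1/L2 = FGH/ABCDE/- → run F
t=11: L0/L1/L2 = FGH/ABCDE/- → run F
t=12: L0/L1/L2 = GH/ABCDEF/- → run G
t=13: L0/L1/L2 = GH/ABCDEF/- → run G
t=14: L0/L1/L2 = H/ABCDEFG/- → run H
t=15: L0/L1/L2 = H/ABCDEFG/- → run H
t=16: L0/L1/L2 = -/ABCDEFGH/- → run A
t=17: L0/L1/L2 = -/ABCDEFGH/- → run A
t=18: L0/L1/L2 = -/ABCDEFGH/- → run A
t=19: L0/L1/L2 = -/ABCDEFGH/- → run A
t=20: L0/L1/L2 = -/BCDEFGH/- → run B
t=21: L0/L1/L2 = -/BCDEFGH/- → run B
t=22: L0/L1/L2 = -/CDEFGH/- → run C
t=23: L0/L1/L2 = -/CDEFGH/- → run C
t=24: L0/L1/L2 = -/CDEFGH/- → run C
t=25: L0/L1/L2 = -/CDEFGH/- → run C
t=26: L0/L1/L2 = -/DEFGH/C → run D
t=27: L0/L1/L2 = -/DEFGH/C → run D
t=28: L0/L1/L2 = -/DEFGH/C → run D
t=29: L0/L1/L2 = -/DEFGH/C → run D
t=30: L0/L1/L2 = -/EFGH/C → run E
t=31: L0/L1/L2 = -/EFGH/C → run E
t=32: L0/L1/L2 = -/EFGH/C → run E
t=33: L0/L1/L2 = -/EFGH/C → run E
t=34: L0/L1/L2 = -/FGH/C → run F
t=35: L0/L1/L2 = -/FGH/C → run F
t=36: L0/L1/L2 = -/FGH/C → run F
t=37: L0/L1/L2 = -/GH/C → run G
t=38: L0/L1/L2 = -/GH/C → run G
t=39: L0/L1/L2 = -/GH/C → run G
t=40: L0/L1/L2 = -/GH/C → run G
t=41: L0/L1/L2 = -/H/C → run H
t=42: L0/L1/L2 = -/H/C → run H
t=43: L0/L1/L2 = -/H/C → run H
t=44: L0/L1/L2 = -/H/C → run H
t=45: L0/L1/L2 = -/-/CH → run C
t=46: L0/L1/L2 = -/-/CH → run C
t=47: L0/L1/L2 = -/-/H → run H
t=48: L0/L1/L2 = -/-/H → run H
t=49: (idle)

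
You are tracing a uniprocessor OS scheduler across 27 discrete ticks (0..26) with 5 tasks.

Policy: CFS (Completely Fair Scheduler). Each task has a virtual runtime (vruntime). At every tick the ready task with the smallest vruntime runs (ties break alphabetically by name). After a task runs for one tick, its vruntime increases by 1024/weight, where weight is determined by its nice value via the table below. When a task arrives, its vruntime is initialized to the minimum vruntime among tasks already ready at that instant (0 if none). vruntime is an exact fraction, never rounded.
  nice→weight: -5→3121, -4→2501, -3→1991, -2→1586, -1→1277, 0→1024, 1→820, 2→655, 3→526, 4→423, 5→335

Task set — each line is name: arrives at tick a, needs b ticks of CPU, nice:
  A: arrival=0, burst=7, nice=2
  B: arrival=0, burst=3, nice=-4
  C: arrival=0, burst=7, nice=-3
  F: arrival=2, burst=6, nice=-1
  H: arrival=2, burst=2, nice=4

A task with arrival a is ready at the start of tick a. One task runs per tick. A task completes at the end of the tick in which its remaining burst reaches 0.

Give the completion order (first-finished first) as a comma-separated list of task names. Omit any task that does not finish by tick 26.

t=0: vr[A=0 B=0 C=0] → run A
t=1: vr[A=1024/655 B=0 C=0] → run B
t=2: vr[A=1024/655 B=1024/2501 C=0 F=0 H=0] → run C
t=3: vr[A=1024/655 B=1024/2501 C=1024/1991 F=0 H=0] → run F
t=4: vr[A=1024/655 B=1024/2501 C=1024/1991 F=1024/1277 H=0] → run H
t=5: vr[A=1024/655 B=1024/2501 C=1024/1991 F=1024/1277 H=1024/423] → run B
t=6: vr[A=1024/655 B=2048/2501 C=1024/1991 F=1024/1277 H=1024/423] → run C
t=7: vr[A=1024/655 B=2048/2501 C=2048/1991 F=1024/1277 H=1024/423] → run F
t=8: vr[A=1024/655 B=2048/2501 C=2048/1991 F=2048/1277 H=1024/423] → run B
t=9: vr[A=1024/655 C=2048/1991 F=2048/1277 H=1024/423] → run C
t=10: vr[A=1024/655 C=3072/1991 F=2048/1277 H=1024/423] → run C
t=11: vr[A=1024/655 C=4096/1991 F=2048/1277 H=1024/423] → run A
t=12: vr[A=2048/655 C=4096/1991 F=2048/1277 H=1024/423] → run F
t=13: vr[A=2048/655 C=4096/1991 F=3072/1277 H=1024/423] → run C
t=14: vr[A=2048/655 C=5120/1991 F=3072/1277 H=1024/423] → run F
t=15: vr[A=2048/655 C=5120/1991 F=4096/1277 H=1024/423] → run H
t=16: vr[A=2048/655 C=5120/1991 F=4096/1277] → run C
t=17: vr[A=2048/655 C=6144/1991 F=4096/1277] → run C
t=18: vr[A=2048/655 F=4096/1277] → run A
t=19: vr[A=3072/655 F=4096/1277] → run F
t=20: vr[A=3072/655 F=5120/1277] → run F
t=21: vr[A=3072/655] → run A
t=22: vr[A=4096/655] → run A
t=23: vr[A=1024/131] → run A
t=24: vr[A=6144/655] → run A
t=25: (idle)
t=26: (idle)

completion order = B, H, C, F, A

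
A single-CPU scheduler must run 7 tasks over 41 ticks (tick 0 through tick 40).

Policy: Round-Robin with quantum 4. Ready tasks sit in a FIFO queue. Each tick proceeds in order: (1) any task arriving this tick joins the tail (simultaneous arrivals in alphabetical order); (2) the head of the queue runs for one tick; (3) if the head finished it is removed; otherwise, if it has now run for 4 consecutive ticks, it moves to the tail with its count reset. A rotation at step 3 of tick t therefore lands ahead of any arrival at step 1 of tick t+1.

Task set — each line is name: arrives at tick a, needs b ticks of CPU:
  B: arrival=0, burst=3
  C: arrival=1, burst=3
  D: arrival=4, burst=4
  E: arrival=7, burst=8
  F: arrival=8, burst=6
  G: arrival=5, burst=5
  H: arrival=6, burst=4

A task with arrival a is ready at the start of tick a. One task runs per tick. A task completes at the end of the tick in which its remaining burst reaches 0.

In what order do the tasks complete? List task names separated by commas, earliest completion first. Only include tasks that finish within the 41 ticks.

completion order = B, C, D, H, G, E, F

t=0: queue=[B] q_used=0 → run B
t=1: queue=[B,C] q_used=1 → run B
t=2: queue=[B,C] q_used=2 → run B
t=3: queue=[C] q_used=0 → run C
t=4: queue=[C,D] q_used=1 → run C
t=5: queue=[C,D,G] q_used=2 → run C
t=6: queue=[D,G,H] q_used=0 → run D
t=7: queue=[D,G,H,E] q_used=1 → run D
t=8: queue=[D,G,H,E,F] q_used=2 → run D
t=9: queue=[D,G,H,E,F] q_used=3 → run D
t=10: queue=[G,H,E,F] q_used=0 → run G
t=11: queue=[G,H,E,F] q_used=1 → run G
t=12: queue=[G,H,E,F] q_used=2 → run G
t=13: queue=[G,H,E,F] q_used=3 → run G
t=14: queue=[H,E,F,G] q_used=0 → run H
t=15: queue=[H,E,F,G] q_used=1 → run H
t=16: queue=[H,E,F,G] q_used=2 → run H
t=17: queue=[H,E,F,G] q_used=3 → run H
t=18: queue=[E,F,G] q_used=0 → run E
t=19: queue=[E,F,G] q_used=1 → run E
t=20: queue=[E,F,G] q_used=2 → run E
t=21: queue=[E,F,G] q_used=3 → run E
t=22: queue=[F,G,E] q_used=0 → run F
t=23: queue=[F,G,E] q_used=1 → run F
t=24: queue=[F,G,E] q_used=2 → run F
t=25: queue=[F,G,E] q_used=3 → run F
t=26: queue=[G,E,F] q_used=0 → run G
t=27: queue=[E,F] q_used=0 → run E
t=28: queue=[E,F] q_used=1 → run E
t=29: queue=[E,F] q_used=2 → run E
t=30: queue=[E,F] q_used=3 → run E
t=31: queue=[F] q_used=0 → run F
t=32: queue=[F] q_used=1 → run F
t=33: (idle)
t=34: (idle)
t=35: (idle)
t=36: (idle)
t=37: (idle)
t=38: (idle)
t=39: (idle)
t=40: (idle)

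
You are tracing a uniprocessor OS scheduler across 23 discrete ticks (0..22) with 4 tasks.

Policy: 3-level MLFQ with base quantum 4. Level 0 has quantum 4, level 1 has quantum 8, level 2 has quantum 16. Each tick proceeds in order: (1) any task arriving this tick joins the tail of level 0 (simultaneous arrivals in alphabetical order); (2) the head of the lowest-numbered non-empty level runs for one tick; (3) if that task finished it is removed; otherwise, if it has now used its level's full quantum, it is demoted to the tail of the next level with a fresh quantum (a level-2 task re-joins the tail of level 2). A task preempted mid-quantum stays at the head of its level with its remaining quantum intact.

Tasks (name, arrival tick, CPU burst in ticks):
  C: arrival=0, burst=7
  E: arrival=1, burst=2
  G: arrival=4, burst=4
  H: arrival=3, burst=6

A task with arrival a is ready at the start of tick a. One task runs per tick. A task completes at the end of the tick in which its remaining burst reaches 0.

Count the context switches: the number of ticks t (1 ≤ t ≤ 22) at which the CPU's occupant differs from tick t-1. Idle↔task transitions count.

t=0: L0/L1/L2 = C/-/- → run C
t=1: L0/L1/L2 = CE/-/- → run C
t=2: L0/L1/L2 = CE/-/- → run C
t=3: L0/L1/L2 = CEH/-/- → run C
t=4: L0/L1/L2 = EHG/C/- → run E
t=5: L0/L1/L2 = EHG/C/- → run E
t=6: L0/L1/L2 = HG/C/- → run H
t=7: L0/L1/L2 = HG/C/- → run H
t=8: L0/L1/L2 = HG/C/- → run H
t=9: L0/L1/L2 = HG/C/- → run H
t=10: L0/L1/L2 = G/CH/- → run G
t=11: L0/L1/L2 = G/CH/- → run G
t=12: L0/L1/L2 = G/CH/- → run G
t=13: L0/L1/L2 = G/CH/- → run G
t=14: L0/L1/L2 = -/CH/- → run C
t=15: L0/L1/L2 = -/CH/- → run C
t=16: L0/L1/L2 = -/CH/- → run C
t=17: L0/L1/L2 = -/H/- → run H
t=18: L0/L1/L2 = -/H/- → run H
t=19: (idle)
t=20: (idle)
t=21: (idle)
t=22: (idle)

context switches = 6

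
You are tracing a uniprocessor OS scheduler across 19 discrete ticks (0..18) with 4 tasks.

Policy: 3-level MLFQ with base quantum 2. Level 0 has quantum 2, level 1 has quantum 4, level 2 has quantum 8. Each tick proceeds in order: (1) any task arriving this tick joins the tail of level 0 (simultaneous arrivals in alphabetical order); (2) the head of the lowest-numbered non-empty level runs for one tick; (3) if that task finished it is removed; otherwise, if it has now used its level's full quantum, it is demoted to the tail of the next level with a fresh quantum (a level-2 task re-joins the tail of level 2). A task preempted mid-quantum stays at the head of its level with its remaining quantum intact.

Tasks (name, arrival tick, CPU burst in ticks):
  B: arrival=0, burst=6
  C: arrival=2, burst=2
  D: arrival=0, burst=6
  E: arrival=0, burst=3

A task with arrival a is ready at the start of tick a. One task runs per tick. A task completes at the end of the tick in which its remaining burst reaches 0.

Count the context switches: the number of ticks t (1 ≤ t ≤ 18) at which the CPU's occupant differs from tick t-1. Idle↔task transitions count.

t=0: L0/L1/L2 = BDE/-/- → run B
t=1: L0/L1/L2 = BDE/-/- → run B
t=2: L0/L1/L2 = DEC/B/- → run D
t=3: L0/L1/L2 = DEC/B/- → run D
t=4: L0/L1/L2 = EC/BD/- → run E
t=5: L0/L1/L2 = EC/BD/- → run E
t=6: L0/L1/L2 = C/BDE/- → run C
t=7: L0/L1/L2 = C/BDE/- → run C
t=8: L0/L1/L2 = -/BDE/- → run B
t=9: L0/L1/L2 = -/BDE/- → run B
t=10: L0/L1/L2 = -/BDE/- → run B
t=11: L0/L1/L2 = -/BDE/- → run B
t=12: L0/L1/L2 = -/DE/- → run D
t=13: L0/L1/L2 = -/DE/- → run D
t=14: L0/L1/L2 = -/DE/- → run D
t=15: L0/L1/L2 = -/DE/- → run D
t=16: L0/L1/L2 = -/E/- → run E
t=17: (idle)
t=18: (idle)

context switches = 7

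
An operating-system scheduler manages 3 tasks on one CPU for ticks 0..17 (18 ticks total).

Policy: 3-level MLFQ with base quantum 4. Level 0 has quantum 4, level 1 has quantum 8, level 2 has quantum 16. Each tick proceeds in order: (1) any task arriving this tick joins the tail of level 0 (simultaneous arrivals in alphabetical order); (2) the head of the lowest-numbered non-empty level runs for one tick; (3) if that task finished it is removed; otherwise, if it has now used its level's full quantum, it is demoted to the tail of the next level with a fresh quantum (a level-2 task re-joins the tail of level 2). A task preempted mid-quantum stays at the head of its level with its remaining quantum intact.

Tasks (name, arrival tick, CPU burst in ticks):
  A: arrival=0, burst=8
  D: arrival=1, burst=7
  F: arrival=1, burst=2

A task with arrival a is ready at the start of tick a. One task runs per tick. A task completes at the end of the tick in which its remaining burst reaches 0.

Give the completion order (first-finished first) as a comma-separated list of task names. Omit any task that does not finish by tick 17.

t=0: L0/L1/L2 = A/-/- → run A
t=1: L0/L1/L2 = ADF/-/- → run A
t=2: L0/L1/L2 = ADF/-/- → run A
t=3: L0/L1/L2 = ADF/-/- → run A
t=4: L0/L1/L2 = DF/A/- → run D
t=5: L0/L1/L2 = DF/A/- → run D
t=6: L0/L1/L2 = DF/A/- → run D
t=7: L0/L1/L2 = DF/A/- → run D
t=8: L0/L1/L2 = F/AD/- → run F
t=9: L0/L1/L2 = F/AD/- → run F
t=10: L0/L1/L2 = -/AD/- → run A
t=11: L0/L1/L2 = -/AD/- → run A
t=12: L0/L1/L2 = -/AD/- → run A
t=13: L0/L1/L2 = -/AD/- → run A
t=14: L0/L1/L2 = -/D/- → run D
t=15: L0/L1/L2 = -/D/- → run D
t=16: L0/L1/L2 = -/D/- → run D
t=17: (idle)

completion order = F, A, D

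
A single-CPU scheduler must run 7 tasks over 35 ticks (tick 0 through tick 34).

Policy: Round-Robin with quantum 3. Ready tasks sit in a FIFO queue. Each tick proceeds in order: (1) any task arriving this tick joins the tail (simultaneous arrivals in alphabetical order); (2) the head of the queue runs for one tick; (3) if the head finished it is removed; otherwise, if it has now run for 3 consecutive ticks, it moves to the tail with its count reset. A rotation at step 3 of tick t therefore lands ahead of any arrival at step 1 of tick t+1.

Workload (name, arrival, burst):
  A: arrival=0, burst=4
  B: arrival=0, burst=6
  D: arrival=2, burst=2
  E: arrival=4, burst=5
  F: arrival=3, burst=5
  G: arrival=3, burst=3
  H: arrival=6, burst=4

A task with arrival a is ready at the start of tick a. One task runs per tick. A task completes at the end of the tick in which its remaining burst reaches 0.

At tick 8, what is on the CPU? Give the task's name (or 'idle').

t=0: queue=[A,B] q_used=0 → run A
t=1: queue=[A,B] q_used=1 → run A
t=2: queue=[A,B,D] q_used=2 → run A
t=3: queue=[B,D,A,F,G] q_used=0 → run B
t=4: queue=[B,D,A,F,G,E] q_used=1 → run B
t=5: queue=[B,D,A,F,G,E] q_used=2 → run B
t=6: queue=[D,A,F,G,E,B,H] q_used=0 → run D
t=7: queue=[D,A,F,G,E,B,H] q_used=1 → run D
t=8: queue=[A,F,G,E,B,H] q_used=0 → run A
t=9: queue=[F,G,E,B,H] q_used=0 → run F
t=10: queue=[F,G,E,B,H] q_used=1 → run F
t=11: queue=[F,G,E,B,H] q_used=2 → run F
t=12: queue=[G,E,B,H,F] q_used=0 → run G
t=13: queue=[G,E,B,H,F] q_used=1 → run G
t=14: queue=[G,E,B,H,F] q_used=2 → run G
t=15: queue=[E,B,H,F] q_used=0 → run E
t=16: queue=[E,B,H,F] q_used=1 → run E
t=17: queue=[E,B,H,F] q_used=2 → run E
t=18: queue=[B,H,F,E] q_used=0 → run B
t=19: queue=[B,H,F,E] q_used=1 → run B
t=20: queue=[B,H,F,E] q_used=2 → run B
t=21: queue=[H,F,E] q_used=0 → run H
t=22: queue=[H,F,E] q_used=1 → run H
t=23: queue=[H,F,E] q_used=2 → run H
t=24: queue=[F,E,H] q_used=0 → run F
t=25: queue=[F,E,H] q_used=1 → run F
t=26: queue=[E,H] q_used=0 → run E
t=27: queue=[E,H] q_used=1 → run E
t=28: queue=[H] q_used=0 → run H
t=29: (idle)
t=30: (idle)
t=31: (idle)
t=32: (idle)
t=33: (idle)
t=34: (idle)

running at tick 8 = A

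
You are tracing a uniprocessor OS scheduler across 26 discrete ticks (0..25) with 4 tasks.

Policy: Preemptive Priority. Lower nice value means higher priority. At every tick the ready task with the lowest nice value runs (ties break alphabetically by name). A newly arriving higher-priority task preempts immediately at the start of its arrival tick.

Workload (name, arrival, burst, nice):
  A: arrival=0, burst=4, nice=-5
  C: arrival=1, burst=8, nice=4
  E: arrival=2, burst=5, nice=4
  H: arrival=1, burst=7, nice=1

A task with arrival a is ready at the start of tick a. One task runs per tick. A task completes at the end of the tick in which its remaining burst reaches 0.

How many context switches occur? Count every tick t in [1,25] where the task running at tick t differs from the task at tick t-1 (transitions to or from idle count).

context switches = 4

t=0: ready={A} → run A
t=1: ready={A,C,H} → run A
t=2: ready={A,C,E,H} → run A
t=3: ready={A,C,E,H} → run A
t=4: ready={C,E,H} → run H
t=5: ready={C,E,H} → run H
t=6: ready={C,E,H} → run H
t=7: ready={C,E,H} → run H
t=8: ready={C,E,H} → run H
t=9: ready={C,E,H} → run H
t=10: ready={C,E,H} → run H
t=11: ready={C,E} → run C
t=12: ready={C,E} → run C
t=13: ready={C,E} → run C
t=14: ready={C,E} → run C
t=15: ready={C,E} → run C
t=16: ready={C,E} → run C
t=17: ready={C,E} → run C
t=18: ready={C,E} → run C
t=19: ready={E} → run E
t=20: ready={E} → run E
t=21: ready={E} → run E
t=22: ready={E} → run E
t=23: ready={E} → run E
t=24: (idle)
t=25: (idle)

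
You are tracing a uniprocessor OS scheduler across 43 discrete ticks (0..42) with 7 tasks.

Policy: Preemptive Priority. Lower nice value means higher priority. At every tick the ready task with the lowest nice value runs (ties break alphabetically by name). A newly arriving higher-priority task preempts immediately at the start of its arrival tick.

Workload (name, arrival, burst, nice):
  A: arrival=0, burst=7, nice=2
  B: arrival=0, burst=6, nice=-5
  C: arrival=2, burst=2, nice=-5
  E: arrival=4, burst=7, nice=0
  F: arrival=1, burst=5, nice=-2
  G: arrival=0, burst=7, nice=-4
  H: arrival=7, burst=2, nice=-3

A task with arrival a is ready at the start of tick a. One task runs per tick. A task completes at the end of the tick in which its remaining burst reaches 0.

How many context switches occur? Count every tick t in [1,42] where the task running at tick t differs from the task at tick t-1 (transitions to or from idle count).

context switches = 7

t=0: ready={A,B,G} → run B
t=1: ready={A,B,F,G} → run B
t=2: ready={A,B,C,F,G} → run B
t=3: ready={A,B,C,F,G} → run B
t=4: ready={A,B,C,E,F,G} → run B
t=5: ready={A,B,C,E,F,G} → run B
t=6: ready={A,C,E,F,G} → run C
t=7: ready={A,C,E,F,G,H} → run C
t=8: ready={A,E,F,G,H} → run G
t=9: ready={A,E,F,G,H} → run G
t=10: ready={A,E,F,G,H} → run G
t=11: ready={A,E,F,G,H} → run G
t=12: ready={A,E,F,G,H} → run G
t=13: ready={A,E,F,G,H} → run G
t=14: ready={A,E,F,G,H} → run G
t=15: ready={A,E,F,H} → run H
t=16: ready={A,E,F,H} → run H
t=17: ready={A,E,F} → run F
t=18: ready={A,E,F} → run F
t=19: ready={A,E,F} → run F
t=20: ready={A,E,F} → run F
t=21: ready={A,E,F} → run F
t=22: ready={A,E} → run E
t=23: ready={A,E} → run E
t=24: ready={A,E} → run E
t=25: ready={A,E} → run E
t=26: ready={A,E} → run E
t=27: ready={A,E} → run E
t=28: ready={A,E} → run E
t=29: ready={A} → run A
t=30: ready={A} → run A
t=31: ready={A} → run A
t=32: ready={A} → run A
t=33: ready={A} → run A
t=34: ready={A} → run A
t=35: ready={A} → run A
t=36: (idle)
t=37: (idle)
t=38: (idle)
t=39: (idle)
t=40: (idle)
t=41: (idle)
t=42: (idle)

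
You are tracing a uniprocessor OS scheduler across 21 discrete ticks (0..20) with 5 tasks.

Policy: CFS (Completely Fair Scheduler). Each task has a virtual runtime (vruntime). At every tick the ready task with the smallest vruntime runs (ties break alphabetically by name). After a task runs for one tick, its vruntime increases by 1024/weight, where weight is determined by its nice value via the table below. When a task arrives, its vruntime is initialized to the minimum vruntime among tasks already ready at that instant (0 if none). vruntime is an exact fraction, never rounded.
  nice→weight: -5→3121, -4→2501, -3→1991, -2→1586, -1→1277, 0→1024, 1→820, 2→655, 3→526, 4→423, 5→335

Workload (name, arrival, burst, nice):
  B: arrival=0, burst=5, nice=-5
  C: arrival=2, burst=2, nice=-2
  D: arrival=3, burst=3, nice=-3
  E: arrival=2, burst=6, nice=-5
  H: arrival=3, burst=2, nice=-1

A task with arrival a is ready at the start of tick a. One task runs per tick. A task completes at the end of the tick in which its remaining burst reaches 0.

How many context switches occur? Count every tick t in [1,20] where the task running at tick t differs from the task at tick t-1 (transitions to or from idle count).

context switches = 15

t=0: vr[B=0] → run B
t=1: vr[B=1024/3121] → run B
t=2: vr[B=2048/3121 C=2048/3121 E=2048/3121] → run B
t=3: vr[B=3072/3121 C=2048/3121 D=2048/3121 E=2048/3121 H=2048/3121] → run C
t=4: vr[B=3072/3121 C=3222016/2474953 D=2048/3121 E=2048/3121 H=2048/3121] → run D
t=5: vr[B=3072/3121 C=3222016/2474953 D=7273472/6213911 E=2048/3121 H=2048/3121] → run E
t=6: vr[B=3072/3121 C=3222016/2474953 D=7273472/6213911 E=3072/3121 H=2048/3121] → run H
t=7: vr[B=3072/3121 C=3222016/2474953 D=7273472/6213911 E=3072/3121 H=5811200/3985517] → run B
t=8: vr[B=4096/3121 C=3222016/2474953 D=7273472/6213911 E=3072/3121 H=5811200/3985517] → run E
t=9: vr[B=4096/3121 C=3222016/2474953 D=7273472/6213911 E=4096/3121 H=5811200/3985517] → run D
t=10: vr[B=4096/3121 C=3222016/2474953 D=10469376/6213911 E=4096/3121 H=5811200/3985517] → run C
t=11: vr[B=4096/3121 D=10469376/6213911 E=4096/3121 H=5811200/3985517] → run B
t=12: vr[D=10469376/6213911 E=4096/3121 H=5811200/3985517] → run E
t=13: vr[D=10469376/6213911 E=5120/3121 H=5811200/3985517] → run H
t=14: vr[D=10469376/6213911 E=5120/3121] → run E
t=15: vr[D=10469376/6213911 E=6144/3121] → run D
t=16: vr[E=6144/3121] → run E
t=17: vr[E=7168/3121] → run E
t=18: (idle)
t=19: (idle)
t=20: (idle)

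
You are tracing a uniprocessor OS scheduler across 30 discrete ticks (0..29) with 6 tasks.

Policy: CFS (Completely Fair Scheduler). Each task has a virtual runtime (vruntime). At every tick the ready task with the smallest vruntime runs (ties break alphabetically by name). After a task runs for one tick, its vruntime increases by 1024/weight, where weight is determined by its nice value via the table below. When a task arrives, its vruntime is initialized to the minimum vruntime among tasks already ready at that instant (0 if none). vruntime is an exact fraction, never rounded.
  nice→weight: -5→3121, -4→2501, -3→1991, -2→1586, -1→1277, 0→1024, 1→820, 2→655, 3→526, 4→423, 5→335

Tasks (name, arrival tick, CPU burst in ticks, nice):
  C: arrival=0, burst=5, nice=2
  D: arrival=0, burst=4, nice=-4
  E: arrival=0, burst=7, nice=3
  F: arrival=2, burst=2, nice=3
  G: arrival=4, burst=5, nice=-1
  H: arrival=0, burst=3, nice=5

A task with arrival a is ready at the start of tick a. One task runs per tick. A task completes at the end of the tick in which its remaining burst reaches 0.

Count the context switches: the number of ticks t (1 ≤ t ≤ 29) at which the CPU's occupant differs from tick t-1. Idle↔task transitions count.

t=0: vr[C=0 D=0 E=0 H=0] → run C
t=1: vr[C=1024/655 D=0 E=0 H=0] → run D
t=2: vr[C=1024/655 D=1024/2501 E=0 F=0 H=0] → run E
t=3: vr[C=1024/655 D=1024/2501 E=512/263 F=0 H=0] → run F
t=4: vr[C=1024/655 D=1024/2501 E=512/263 F=512/263 G=0 H=0] → run G
t=5: vr[C=1024/655 D=1024/2501 E=512/263 F=512/263 G=1024/1277 H=0] → run H
t=6: vr[C=1024/655 D=1024/2501 E=512/263 F=512/263 G=1024/1277 H=1024/335] → run D
t=7: vr[C=1024/655 D=2048/2501 E=512/263 F=512/263 G=1024/1277 H=1024/335] → run G
t=8: vr[C=1024/655 D=2048/2501 E=512/263 F=512/263 G=2048/1277 H=1024/335] → run D
t=9: vr[C=1024/655 D=3072/2501 E=512/263 F=512/263 G=2048/1277 H=1024/335] → run D
t=10: vr[C=1024/655 E=512/263 F=512/263 G=2048/1277 H=1024/335] → run C
t=11: vr[C=2048/655 E=512/263 F=512/263 G=2048/1277 H=1024/335] → run G
t=12: vr[C=2048/655 E=512/263 F=512/263 G=3072/1277 H=1024/335] → run E
t=13: vr[C=2048/655 E=1024/263 F=512/263 G=3072/1277 H=1024/335] → run F
t=14: vr[C=2048/655 E=1024/263 G=3072/1277 H=1024/335] → run G
t=15: vr[C=2048/655 E=1024/263 G=4096/1277 H=1024/335] → run H
t=16: vr[C=2048/655 E=1024/263 G=4096/1277 H=2048/335] → run C
t=17: vr[C=3072/655 E=1024/263 G=4096/1277 H=2048/335] → run G
t=18: vr[C=3072/655 E=1024/263 H=2048/335] → run E
t=19: vr[C=3072/655 E=1536/263 H=2048/335] → run C
t=20: vr[C=4096/655 E=1536/263 H=2048/335] → run E
t=21: vr[C=4096/655 E=2048/263 H=2048/335] → run H
t=22: vr[C=4096/655 E=2048/263] → run C
t=23: vr[E=2048/263] → run E
t=24: vr[E=2560/263] → run E
t=25: vr[E=3072/263] → run E
t=26: (idle)
t=27: (idle)
t=28: (idle)
t=29: (idle)

context switches = 23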